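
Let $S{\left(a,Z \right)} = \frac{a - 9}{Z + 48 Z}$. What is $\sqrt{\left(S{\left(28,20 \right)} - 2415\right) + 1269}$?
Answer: $\frac{i \sqrt{5615305}}{70} \approx 33.852 i$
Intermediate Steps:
$S{\left(a,Z \right)} = \frac{-9 + a}{49 Z}$
$\sqrt{\left(S{\left(28,20 \right)} - 2415\right) + 1269} = \sqrt{\left(\frac{-9 + 28}{49 \cdot 20} - 2415\right) + 1269} = \sqrt{\left(\frac{1}{49} \cdot \frac{1}{20} \cdot 19 - 2415\right) + 1269} = \sqrt{\left(\frac{19}{980} - 2415\right) + 1269} = \sqrt{- \frac{2366681}{980} + 1269} = \sqrt{- \frac{1123061}{980}} = \frac{i \sqrt{5615305}}{70}$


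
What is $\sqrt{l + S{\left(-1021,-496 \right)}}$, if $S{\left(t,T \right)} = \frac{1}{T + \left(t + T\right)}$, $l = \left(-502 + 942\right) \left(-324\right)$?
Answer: $\frac{i \sqrt{577677214653}}{2013} \approx 377.57 i$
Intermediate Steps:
$l = -142560$ ($l = 440 \left(-324\right) = -142560$)
$S{\left(t,T \right)} = \frac{1}{t + 2 T}$ ($S{\left(t,T \right)} = \frac{1}{T + \left(T + t\right)} = \frac{1}{t + 2 T}$)
$\sqrt{l + S{\left(-1021,-496 \right)}} = \sqrt{-142560 + \frac{1}{-1021 + 2 \left(-496\right)}} = \sqrt{-142560 + \frac{1}{-1021 - 992}} = \sqrt{-142560 + \frac{1}{-2013}} = \sqrt{-142560 - \frac{1}{2013}} = \sqrt{- \frac{286973281}{2013}} = \frac{i \sqrt{577677214653}}{2013}$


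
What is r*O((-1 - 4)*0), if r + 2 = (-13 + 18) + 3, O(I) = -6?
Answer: -36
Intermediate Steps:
r = 6 (r = -2 + ((-13 + 18) + 3) = -2 + (5 + 3) = -2 + 8 = 6)
r*O((-1 - 4)*0) = 6*(-6) = -36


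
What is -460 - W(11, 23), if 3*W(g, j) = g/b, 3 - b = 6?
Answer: -4129/9 ≈ -458.78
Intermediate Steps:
b = -3 (b = 3 - 1*6 = 3 - 6 = -3)
W(g, j) = -g/9 (W(g, j) = (g/(-3))/3 = (g*(-1/3))/3 = (-g/3)/3 = -g/9)
-460 - W(11, 23) = -460 - (-1)*11/9 = -460 - 1*(-11/9) = -460 + 11/9 = -4129/9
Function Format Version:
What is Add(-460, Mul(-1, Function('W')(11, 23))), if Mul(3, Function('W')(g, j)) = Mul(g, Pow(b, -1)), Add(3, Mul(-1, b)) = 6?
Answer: Rational(-4129, 9) ≈ -458.78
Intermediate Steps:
b = -3 (b = Add(3, Mul(-1, 6)) = Add(3, -6) = -3)
Function('W')(g, j) = Mul(Rational(-1, 9), g) (Function('W')(g, j) = Mul(Rational(1, 3), Mul(g, Pow(-3, -1))) = Mul(Rational(1, 3), Mul(g, Rational(-1, 3))) = Mul(Rational(1, 3), Mul(Rational(-1, 3), g)) = Mul(Rational(-1, 9), g))
Add(-460, Mul(-1, Function('W')(11, 23))) = Add(-460, Mul(-1, Mul(Rational(-1, 9), 11))) = Add(-460, Mul(-1, Rational(-11, 9))) = Add(-460, Rational(11, 9)) = Rational(-4129, 9)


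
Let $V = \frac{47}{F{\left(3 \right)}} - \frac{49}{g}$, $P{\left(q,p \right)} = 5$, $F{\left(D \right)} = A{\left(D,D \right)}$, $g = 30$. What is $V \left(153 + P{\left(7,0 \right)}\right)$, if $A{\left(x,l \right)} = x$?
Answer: $\frac{33259}{15} \approx 2217.3$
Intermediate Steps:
$F{\left(D \right)} = D$
$V = \frac{421}{30}$ ($V = \frac{47}{3} - \frac{49}{30} = \frac{421}{30} \approx 14.033$)
$V \left(153 + P{\left(7,0 \right)}\right) = \frac{421 \left(153 + 5\right)}{30} = \frac{421}{30} \cdot 158 = \frac{33259}{15}$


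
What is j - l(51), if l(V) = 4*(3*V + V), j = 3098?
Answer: 2282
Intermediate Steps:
l(V) = 16*V (l(V) = 4*(4*V) = 16*V)
j - l(51) = 3098 - 16*51 = 3098 - 1*816 = 3098 - 816 = 2282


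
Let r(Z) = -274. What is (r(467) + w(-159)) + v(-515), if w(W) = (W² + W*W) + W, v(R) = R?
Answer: 49614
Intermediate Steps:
w(W) = W + 2*W² (w(W) = (W² + W²) + W = 2*W² + W = W + 2*W²)
(r(467) + w(-159)) + v(-515) = (-274 - 159*(1 + 2*(-159))) - 515 = (-274 - 159*(1 - 318)) - 515 = (-274 - 159*(-317)) - 515 = (-274 + 50403) - 515 = 50129 - 515 = 49614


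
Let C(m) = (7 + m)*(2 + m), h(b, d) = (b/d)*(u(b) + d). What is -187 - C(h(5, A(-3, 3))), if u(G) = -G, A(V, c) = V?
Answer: -4489/9 ≈ -498.78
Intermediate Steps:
h(b, d) = b*(d - b)/d (h(b, d) = (b/d)*(-b + d) = (b/d)*(d - b) = b*(d - b)/d)
C(m) = (2 + m)*(7 + m)
-187 - C(h(5, A(-3, 3))) = -187 - (14 + (5*(-3 - 1*5)/(-3))² + 9*(5*(-3 - 1*5)/(-3))) = -187 - (14 + (5*(-⅓)*(-3 - 5))² + 9*(5*(-⅓)*(-3 - 5))) = -187 - (14 + (5*(-⅓)*(-8))² + 9*(5*(-⅓)*(-8))) = -187 - (14 + (40/3)² + 9*(40/3)) = -187 - (14 + 1600/9 + 120) = -187 - 1*2806/9 = -187 - 2806/9 = -4489/9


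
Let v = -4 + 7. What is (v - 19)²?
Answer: 256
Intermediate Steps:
v = 3
(v - 19)² = (3 - 19)² = (-16)² = 256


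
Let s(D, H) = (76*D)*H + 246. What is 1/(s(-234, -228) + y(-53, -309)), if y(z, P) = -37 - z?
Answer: 1/4055014 ≈ 2.4661e-7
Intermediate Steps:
s(D, H) = 246 + 76*D*H (s(D, H) = 76*D*H + 246 = 246 + 76*D*H)
1/(s(-234, -228) + y(-53, -309)) = 1/((246 + 76*(-234)*(-228)) + (-37 - 1*(-53))) = 1/((246 + 4054752) + (-37 + 53)) = 1/(4054998 + 16) = 1/4055014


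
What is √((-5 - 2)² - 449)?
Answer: 20*I ≈ 20.0*I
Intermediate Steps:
√((-5 - 2)² - 449) = √((-7)² - 449) = √(49 - 449) = √(-400) = 20*I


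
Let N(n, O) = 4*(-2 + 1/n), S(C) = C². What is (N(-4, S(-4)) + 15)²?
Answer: 36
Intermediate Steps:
N(n, O) = -8 + 4/n
(N(-4, S(-4)) + 15)² = ((-8 + 4/(-4)) + 15)² = ((-8 + 4*(-¼)) + 15)² = ((-8 - 1) + 15)² = (-9 + 15)² = 6² = 36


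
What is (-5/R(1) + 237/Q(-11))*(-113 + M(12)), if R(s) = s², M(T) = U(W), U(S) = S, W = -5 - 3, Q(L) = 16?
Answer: -18997/16 ≈ -1187.3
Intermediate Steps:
W = -8
M(T) = -8
(-5/R(1) + 237/Q(-11))*(-113 + M(12)) = (-5/(1²) + 237/16)*(-113 - 8) = (-5/1 + 237*(1/16))*(-121) = (-5*1 + 237/16)*(-121) = (-5 + 237/16)*(-121) = (157/16)*(-121) = -18997/16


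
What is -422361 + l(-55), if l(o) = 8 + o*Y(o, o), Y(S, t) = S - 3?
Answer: -419163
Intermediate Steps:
Y(S, t) = -3 + S
l(o) = 8 + o*(-3 + o)
-422361 + l(-55) = -422361 + (8 - 55*(-3 - 55)) = -422361 + (8 - 55*(-58)) = -422361 + (8 + 3190) = -422361 + 3198 = -419163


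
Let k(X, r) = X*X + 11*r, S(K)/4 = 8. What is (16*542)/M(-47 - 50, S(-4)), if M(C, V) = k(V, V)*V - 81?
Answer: 8672/43951 ≈ 0.19731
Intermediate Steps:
S(K) = 32 (S(K) = 4*8 = 32)
k(X, r) = X² + 11*r
M(C, V) = -81 + V*(V² + 11*V) (M(C, V) = (V² + 11*V)*V - 81 = V*(V² + 11*V) - 81 = -81 + V*(V² + 11*V))
(16*542)/M(-47 - 50, S(-4)) = (16*542)/(-81 + 32²*(11 + 32)) = 8672/(-81 + 1024*43) = 8672/(-81 + 44032) = 8672/43951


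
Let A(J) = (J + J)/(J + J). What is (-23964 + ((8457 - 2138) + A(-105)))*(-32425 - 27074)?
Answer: 1049800356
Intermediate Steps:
A(J) = 1 (A(J) = (2*J)/((2*J)) = (2*J)*(1/(2*J)) = 1)
(-23964 + ((8457 - 2138) + A(-105)))*(-32425 - 27074) = (-23964 + ((8457 - 2138) + 1))*(-32425 - 27074) = (-23964 + (6319 + 1))*(-59499) = (-23964 + 6320)*(-59499) = -17644*(-59499) = 1049800356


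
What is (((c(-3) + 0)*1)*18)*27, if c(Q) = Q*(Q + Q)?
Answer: 8748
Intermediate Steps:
c(Q) = 2*Q**2 (c(Q) = Q*(2*Q) = 2*Q**2)
(((c(-3) + 0)*1)*18)*27 = (((2*(-3)**2 + 0)*1)*18)*27 = (((2*9 + 0)*1)*18)*27 = (((18 + 0)*1)*18)*27 = ((18*1)*18)*27 = (18*18)*27 = 324*27 = 8748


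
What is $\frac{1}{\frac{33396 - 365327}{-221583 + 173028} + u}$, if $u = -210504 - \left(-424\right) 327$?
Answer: $- \frac{48555}{3488636149} \approx -1.3918 \cdot 10^{-5}$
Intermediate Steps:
$u = -71856$ ($u = -210504 - -138648 = -210504 + 138648 = -71856$)
$\frac{1}{\frac{33396 - 365327}{-221583 + 173028} + u} = \frac{1}{\frac{33396 - 365327}{-221583 + 173028} - 71856} = \frac{1}{- \frac{331931}{-48555} - 71856} = \frac{1}{\left(-331931\right) \left(- \frac{1}{48555}\right) - 71856} = \frac{1}{\frac{331931}{48555} - 71856} = \frac{1}{- \frac{3488636149}{48555}} = - \frac{48555}{3488636149}$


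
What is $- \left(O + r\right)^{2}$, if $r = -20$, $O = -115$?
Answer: $-18225$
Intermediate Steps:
$- \left(O + r\right)^{2} = - \left(-115 - 20\right)^{2} = - \left(-135\right)^{2} = \left(-1\right) 18225 = -18225$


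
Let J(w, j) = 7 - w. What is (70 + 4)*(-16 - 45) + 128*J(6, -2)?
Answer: -4386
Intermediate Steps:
(70 + 4)*(-16 - 45) + 128*J(6, -2) = (70 + 4)*(-16 - 45) + 128*(7 - 1*6) = 74*(-61) + 128*(7 - 6) = -4514 + 128*1 = -4514 + 128 = -4386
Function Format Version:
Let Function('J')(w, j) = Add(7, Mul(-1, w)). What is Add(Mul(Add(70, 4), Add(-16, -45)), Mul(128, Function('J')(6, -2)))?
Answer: -4386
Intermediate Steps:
Add(Mul(Add(70, 4), Add(-16, -45)), Mul(128, Function('J')(6, -2))) = Add(Mul(Add(70, 4), Add(-16, -45)), Mul(128, Add(7, Mul(-1, 6)))) = Add(Mul(74, -61), Mul(128, Add(7, -6))) = Add(-4514, Mul(128, 1)) = Add(-4514, 128) = -4386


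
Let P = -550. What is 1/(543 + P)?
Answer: -⅐ ≈ -0.14286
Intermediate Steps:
1/(543 + P) = 1/(543 - 550) = 1/(-7) = -⅐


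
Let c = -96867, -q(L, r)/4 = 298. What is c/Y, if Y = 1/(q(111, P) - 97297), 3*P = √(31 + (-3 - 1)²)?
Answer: 9540333963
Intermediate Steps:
P = √47/3 (P = √(31 + (-3 - 1)²)/3 = √(31 + (-4)²)/3 = √(31 + 16)/3 = √47/3 ≈ 2.2852)
q(L, r) = -1192 (q(L, r) = -4*298 = -1192)
Y = -1/98489 (Y = 1/(-1192 - 97297) = 1/(-98489) = -1/98489 ≈ -1.0153e-5)
c/Y = -96867/(-1/98489) = -96867*(-98489) = 9540333963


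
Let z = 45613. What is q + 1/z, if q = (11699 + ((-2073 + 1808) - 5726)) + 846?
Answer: 298947603/45613 ≈ 6554.0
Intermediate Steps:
q = 6554 (q = (11699 + (-265 - 5726)) + 846 = (11699 - 5991) + 846 = 5708 + 846 = 6554)
q + 1/z = 6554 + 1/45613 = 298947603/45613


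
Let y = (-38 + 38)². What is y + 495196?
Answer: 495196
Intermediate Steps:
y = 0 (y = 0² = 0)
y + 495196 = 0 + 495196 = 495196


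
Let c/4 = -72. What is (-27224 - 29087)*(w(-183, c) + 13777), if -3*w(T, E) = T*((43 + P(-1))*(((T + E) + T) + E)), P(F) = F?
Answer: 135125395997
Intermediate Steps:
c = -288 (c = 4*(-72) = -288)
w(T, E) = -T*(84*E + 84*T)/3 (w(T, E) = -T*(43 - 1)*(((T + E) + T) + E)/3 = -T*42*(((E + T) + T) + E)/3 = -T*42*((E + 2*T) + E)/3 = -T*42*(2*E + 2*T)/3 = -T*(84*E + 84*T)/3)
(-27224 - 29087)*(w(-183, c) + 13777) = (-27224 - 29087)*(-28*(-183)*(-288 - 183) + 13777) = -56311*(-28*(-183)*(-471) + 13777) = -56311*(-2413404 + 13777) = -56311*(-2399627) = 135125395997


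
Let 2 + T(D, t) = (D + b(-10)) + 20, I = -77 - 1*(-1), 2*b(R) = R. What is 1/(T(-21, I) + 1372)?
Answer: 1/1364 ≈ 0.00073314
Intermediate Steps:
b(R) = R/2
I = -76 (I = -77 + 1 = -76)
T(D, t) = 13 + D (T(D, t) = -2 + ((D + (1/2)*(-10)) + 20) = -2 + ((D - 5) + 20) = -2 + ((-5 + D) + 20) = -2 + (15 + D) = 13 + D)
1/(T(-21, I) + 1372) = 1/((13 - 21) + 1372) = 1/(-8 + 1372) = 1/1364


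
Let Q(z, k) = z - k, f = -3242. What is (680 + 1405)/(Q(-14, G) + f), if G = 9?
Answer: -417/653 ≈ -0.63859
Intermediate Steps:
(680 + 1405)/(Q(-14, G) + f) = (680 + 1405)/((-14 - 1*9) - 3242) = 2085/((-14 - 9) - 3242) = 2085/(-23 - 3242) = 2085/(-3265) = 2085*(-1/3265) = -417/653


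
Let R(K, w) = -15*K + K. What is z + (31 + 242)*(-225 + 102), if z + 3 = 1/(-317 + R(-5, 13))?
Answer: -8294755/247 ≈ -33582.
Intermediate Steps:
R(K, w) = -14*K
z = -742/247 (z = -3 + 1/(-317 - 14*(-5)) = -3 + 1/(-317 + 70) = -3 + 1/(-247) = -3 - 1/247 = -742/247 ≈ -3.0040)
z + (31 + 242)*(-225 + 102) = -742/247 + (31 + 242)*(-225 + 102) = -742/247 + 273*(-123) = -742/247 - 33579 = -8294755/247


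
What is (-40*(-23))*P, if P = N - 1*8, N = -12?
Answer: -18400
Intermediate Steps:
P = -20 (P = -12 - 1*8 = -12 - 8 = -20)
(-40*(-23))*P = -40*(-23)*(-20) = 920*(-20) = -18400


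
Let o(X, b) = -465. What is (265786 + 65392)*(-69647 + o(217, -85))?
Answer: -23219551936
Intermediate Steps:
(265786 + 65392)*(-69647 + o(217, -85)) = (265786 + 65392)*(-69647 - 465) = 331178*(-70112) = -23219551936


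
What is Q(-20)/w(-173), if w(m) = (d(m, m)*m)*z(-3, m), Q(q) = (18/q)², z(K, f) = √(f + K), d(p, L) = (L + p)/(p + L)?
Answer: 81*I*√11/761200 ≈ 0.00035293*I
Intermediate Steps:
d(p, L) = 1 (d(p, L) = (L + p)/(L + p) = 1)
z(K, f) = √(K + f)
Q(q) = 324/q²
w(m) = m*√(-3 + m) (w(m) = (1*m)*√(-3 + m) = m*√(-3 + m))
Q(-20)/w(-173) = (324/(-20)²)/((-173*√(-3 - 173))) = (324*(1/400))/((-692*I*√11)) = 81/(100*((-692*I*√11))) = 81*(I*√11/7612)/100 = 81*I*√11/761200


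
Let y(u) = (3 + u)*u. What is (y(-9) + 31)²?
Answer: 7225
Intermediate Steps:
y(u) = u*(3 + u)
(y(-9) + 31)² = (-9*(3 - 9) + 31)² = (-9*(-6) + 31)² = (54 + 31)² = 85² = 7225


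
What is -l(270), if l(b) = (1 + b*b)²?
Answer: -5314555801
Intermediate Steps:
l(b) = (1 + b²)²
-l(270) = -(1 + 270²)² = -(1 + 72900)² = -1*72901² = -1*5314555801 = -5314555801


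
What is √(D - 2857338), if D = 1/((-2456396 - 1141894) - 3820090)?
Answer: I*√39311514667653716395/3709190 ≈ 1690.4*I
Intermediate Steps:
D = -1/7418380 (D = 1/(-3598290 - 3820090) = 1/(-7418380) = -1/7418380 ≈ -1.3480e-7)
√(D - 2857338) = √(-1/7418380 - 2857338) = √(-21196819072441/7418380) = I*√39311514667653716395/3709190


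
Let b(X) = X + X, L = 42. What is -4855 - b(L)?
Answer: -4939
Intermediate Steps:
b(X) = 2*X
-4855 - b(L) = -4855 - 2*42 = -4855 - 1*84 = -4855 - 84 = -4939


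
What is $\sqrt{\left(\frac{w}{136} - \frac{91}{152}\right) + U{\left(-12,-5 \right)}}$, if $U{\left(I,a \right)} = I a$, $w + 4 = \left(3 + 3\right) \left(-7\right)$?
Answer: $\frac{\sqrt{98591874}}{1292} \approx 7.6852$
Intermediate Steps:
$w = -46$ ($w = -4 + \left(3 + 3\right) \left(-7\right) = -4 + 6 \left(-7\right) = -4 - 42 = -46$)
$\sqrt{\left(\frac{w}{136} - \frac{91}{152}\right) + U{\left(-12,-5 \right)}} = \sqrt{\left(- \frac{46}{136} - \frac{91}{152}\right) - -60} = \sqrt{\left(\left(-46\right) \frac{1}{136} - \frac{91}{152}\right) + 60} = \sqrt{\left(- \frac{23}{68} - \frac{91}{152}\right) + 60} = \sqrt{- \frac{2421}{2584} + 60} = \sqrt{\frac{152619}{2584}} = \frac{\sqrt{98591874}}{1292}$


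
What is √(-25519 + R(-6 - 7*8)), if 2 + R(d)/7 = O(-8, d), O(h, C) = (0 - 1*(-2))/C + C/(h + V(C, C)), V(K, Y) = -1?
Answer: 2*I*√55104949/93 ≈ 159.64*I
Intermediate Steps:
O(h, C) = 2/C + C/(-1 + h) (O(h, C) = (0 - 1*(-2))/C + C/(h - 1) = (0 + 2)/C + C/(-1 + h) = 2/C + C/(-1 + h))
R(d) = -14 - 7*(-18 + d²)/(9*d) (R(d) = -14 + 7*((-2 + d² + 2*(-8))/(d*(-1 - 8))) = -14 + 7*((-2 + d² - 16)/(d*(-9))) = -14 + 7*(-⅑*(-18 + d²)/d) = -14 + 7*(-(-18 + d²)/(9*d)) = -14 - 7*(-18 + d²)/(9*d))
√(-25519 + R(-6 - 7*8)) = √(-25519 + (-14 + 14/(-6 - 7*8) - 7*(-6 - 7*8)/9)) = √(-25519 + (-14 + 14/(-6 - 56) - 7*(-6 - 56)/9)) = √(-25519 + (-14 + 14/(-62) - 7/9*(-62))) = √(-25519 + (-14 + 14*(-1/62) + 434/9)) = √(-25519 + (-14 - 7/31 + 434/9)) = √(-25519 + 9485/279) = √(-7110316/279) = 2*I*√55104949/93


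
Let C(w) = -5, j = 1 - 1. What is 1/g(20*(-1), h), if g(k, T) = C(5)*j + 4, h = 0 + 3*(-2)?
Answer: ¼ ≈ 0.25000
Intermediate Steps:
j = 0
h = -6 (h = 0 - 6 = -6)
g(k, T) = 4 (g(k, T) = -5*0 + 4 = 0 + 4 = 4)
1/g(20*(-1), h) = 1/4 = ¼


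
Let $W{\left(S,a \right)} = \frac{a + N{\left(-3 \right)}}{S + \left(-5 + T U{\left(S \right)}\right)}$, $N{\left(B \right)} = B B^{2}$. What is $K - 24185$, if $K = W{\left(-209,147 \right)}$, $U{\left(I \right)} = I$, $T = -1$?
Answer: $-24209$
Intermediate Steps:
$N{\left(B \right)} = B^{3}$
$W{\left(S,a \right)} = \frac{27}{5} - \frac{a}{5}$ ($W{\left(S,a \right)} = \frac{a + \left(-3\right)^{3}}{S - \left(5 + S\right)} = \frac{a - 27}{-5} = \left(-27 + a\right) \left(- \frac{1}{5}\right) = \frac{27}{5} - \frac{a}{5}$)
$K = -24$ ($K = \frac{27}{5} - \frac{147}{5} = -24$)
$K - 24185 = -24 - 24185 = -24209$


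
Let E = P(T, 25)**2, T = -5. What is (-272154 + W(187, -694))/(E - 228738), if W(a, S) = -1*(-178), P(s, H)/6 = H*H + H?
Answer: -135988/7490631 ≈ -0.018154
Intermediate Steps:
P(s, H) = 6*H + 6*H**2 (P(s, H) = 6*(H*H + H) = 6*(H**2 + H) = 6*(H + H**2) = 6*H + 6*H**2)
E = 15210000 (E = (6*25*(1 + 25))**2 = (6*25*26)**2 = 3900**2 = 15210000)
W(a, S) = 178
(-272154 + W(187, -694))/(E - 228738) = (-272154 + 178)/(15210000 - 228738) = -271976/14981262 = -271976*1/14981262 = -135988/7490631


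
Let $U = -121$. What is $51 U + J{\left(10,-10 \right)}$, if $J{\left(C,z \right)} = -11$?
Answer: $-6182$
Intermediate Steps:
$51 U + J{\left(10,-10 \right)} = 51 \left(-121\right) - 11 = -6171 - 11 = -6182$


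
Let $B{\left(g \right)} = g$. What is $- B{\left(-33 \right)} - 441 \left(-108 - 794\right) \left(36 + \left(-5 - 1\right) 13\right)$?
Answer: $-16706811$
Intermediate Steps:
$- B{\left(-33 \right)} - 441 \left(-108 - 794\right) \left(36 + \left(-5 - 1\right) 13\right) = \left(-1\right) \left(-33\right) - 441 \left(-108 - 794\right) \left(36 + \left(-5 - 1\right) 13\right) = 33 - 441 \left(- 902 \left(36 + \left(-5 - 1\right) 13\right)\right) = 33 - 441 \left(- 902 \left(36 - 78\right)\right) = 33 - 441 \left(\left(-902\right) \left(-42\right)\right) = 33 - 16706844 = -16706811$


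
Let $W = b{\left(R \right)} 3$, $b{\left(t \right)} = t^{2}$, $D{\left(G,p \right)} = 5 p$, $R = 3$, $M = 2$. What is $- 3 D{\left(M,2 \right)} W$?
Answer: $-810$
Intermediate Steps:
$W = 27$ ($W = 3^{2} \cdot 3 = 9 \cdot 3 = 27$)
$- 3 D{\left(M,2 \right)} W = - 3 \cdot 5 \cdot 2 \cdot 27 = \left(-3\right) 10 \cdot 27 = \left(-30\right) 27 = -810$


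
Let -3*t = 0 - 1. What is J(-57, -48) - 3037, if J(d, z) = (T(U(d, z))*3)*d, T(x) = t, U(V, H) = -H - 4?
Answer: -3094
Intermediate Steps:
t = 1/3 (t = -(0 - 1)/3 = -1/3*(-1) = 1/3 ≈ 0.33333)
U(V, H) = -4 - H
T(x) = 1/3
J(d, z) = d (J(d, z) = ((1/3)*3)*d = 1*d = d)
J(-57, -48) - 3037 = -57 - 3037 = -3094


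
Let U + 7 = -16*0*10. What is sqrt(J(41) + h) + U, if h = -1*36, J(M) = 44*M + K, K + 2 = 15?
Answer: -7 + sqrt(1781) ≈ 35.202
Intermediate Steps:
K = 13 (K = -2 + 15 = 13)
J(M) = 13 + 44*M (J(M) = 44*M + 13 = 13 + 44*M)
h = -36
U = -7 (U = -7 - 16*0*10 = -7 + 0*10 = -7 + 0 = -7)
sqrt(J(41) + h) + U = sqrt((13 + 44*41) - 36) - 7 = sqrt((13 + 1804) - 36) - 7 = sqrt(1817 - 36) - 7 = sqrt(1781) - 7 = -7 + sqrt(1781)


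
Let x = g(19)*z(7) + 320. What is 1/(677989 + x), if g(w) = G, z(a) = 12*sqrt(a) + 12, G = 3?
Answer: 226115/153383976651 - 4*sqrt(7)/51127992217 ≈ 1.4740e-6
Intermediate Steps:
z(a) = 12 + 12*sqrt(a)
g(w) = 3
x = 356 + 36*sqrt(7) (x = 3*(12 + 12*sqrt(7)) + 320 = (36 + 36*sqrt(7)) + 320 = 356 + 36*sqrt(7) ≈ 451.25)
1/(677989 + x) = 1/(677989 + (356 + 36*sqrt(7))) = 1/(678345 + 36*sqrt(7))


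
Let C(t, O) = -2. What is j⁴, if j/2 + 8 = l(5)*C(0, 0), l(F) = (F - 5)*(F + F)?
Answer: 65536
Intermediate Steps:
l(F) = 2*F*(-5 + F) (l(F) = (-5 + F)*(2*F) = 2*F*(-5 + F))
j = -16 (j = -16 + 2*((2*5*(-5 + 5))*(-2)) = -16 + 2*((2*5*0)*(-2)) = -16 + 2*(0*(-2)) = -16 + 2*0 = -16 + 0 = -16)
j⁴ = (-16)⁴ = 65536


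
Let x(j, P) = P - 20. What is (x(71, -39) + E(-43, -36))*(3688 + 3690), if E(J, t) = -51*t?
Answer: 13110706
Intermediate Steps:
x(j, P) = -20 + P
(x(71, -39) + E(-43, -36))*(3688 + 3690) = ((-20 - 39) - 51*(-36))*(3688 + 3690) = (-59 + 1836)*7378 = 1777*7378 = 13110706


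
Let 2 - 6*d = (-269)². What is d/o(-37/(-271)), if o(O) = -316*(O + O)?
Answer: 19609289/140304 ≈ 139.76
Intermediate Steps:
o(O) = -632*O
d = -72359/6 (d = ⅓ - ⅙*(-269)² = ⅓ - ⅙*72361 = ⅓ - 72361/6 = -72359/6 ≈ -12060.)
d/o(-37/(-271)) = -72359/(6*((-(-23384)/(-271)))) = -72359/(6*((-(-23384)*(-1)/271))) = -72359/(6*((-632*37/271))) = -72359/(6*(-23384/271)) = -72359/6*(-271/23384) = 19609289/140304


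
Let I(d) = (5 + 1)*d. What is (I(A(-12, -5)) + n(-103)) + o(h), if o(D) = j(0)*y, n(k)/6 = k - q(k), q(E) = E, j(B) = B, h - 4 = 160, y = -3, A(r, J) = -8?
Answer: -48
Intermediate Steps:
h = 164 (h = 4 + 160 = 164)
n(k) = 0 (n(k) = 6*(k - k) = 6*0 = 0)
o(D) = 0 (o(D) = 0*(-3) = 0)
I(d) = 6*d
(I(A(-12, -5)) + n(-103)) + o(h) = (6*(-8) + 0) + 0 = (-48 + 0) + 0 = -48 + 0 = -48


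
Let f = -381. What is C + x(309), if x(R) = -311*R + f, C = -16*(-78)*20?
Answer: -71520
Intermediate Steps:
C = 24960 (C = 1248*20 = 24960)
x(R) = -381 - 311*R (x(R) = -311*R - 381 = -381 - 311*R)
C + x(309) = 24960 + (-381 - 311*309) = 24960 + (-381 - 96099) = 24960 - 96480 = -71520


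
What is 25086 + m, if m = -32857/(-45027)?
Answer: 1129580179/45027 ≈ 25087.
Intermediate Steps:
m = 32857/45027 (m = -32857*(-1/45027) = 32857/45027 ≈ 0.72972)
25086 + m = 25086 + 32857/45027 = 1129580179/45027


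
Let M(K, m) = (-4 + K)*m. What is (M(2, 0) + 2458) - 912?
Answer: 1546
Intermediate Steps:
M(K, m) = m*(-4 + K)
(M(2, 0) + 2458) - 912 = (0*(-4 + 2) + 2458) - 912 = (0*(-2) + 2458) - 912 = (0 + 2458) - 912 = 2458 - 912 = 1546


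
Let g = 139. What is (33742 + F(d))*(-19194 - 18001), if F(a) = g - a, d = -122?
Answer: -1264741585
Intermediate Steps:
F(a) = 139 - a
(33742 + F(d))*(-19194 - 18001) = (33742 + (139 - 1*(-122)))*(-19194 - 18001) = (33742 + (139 + 122))*(-37195) = (33742 + 261)*(-37195) = 34003*(-37195) = -1264741585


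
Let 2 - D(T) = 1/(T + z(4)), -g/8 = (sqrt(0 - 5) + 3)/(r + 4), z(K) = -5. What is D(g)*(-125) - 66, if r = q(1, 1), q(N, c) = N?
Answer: (-2528*sqrt(5) + 16109*I)/(-49*I + 8*sqrt(5)) ≈ -327.25 + 4.1089*I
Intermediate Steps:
r = 1
g = -24/5 - 8*I*sqrt(5)/5 (g = -8*(sqrt(0 - 5) + 3)/(1 + 4) = -8*(sqrt(-5) + 3)/5 = -8*(I*sqrt(5) + 3)/5 = -8*(3 + I*sqrt(5))/5 = -8*(3/5 + I*sqrt(5)/5) = -24/5 - 8*I*sqrt(5)/5 ≈ -4.8 - 3.5777*I)
D(T) = 2 - 1/(-5 + T) (D(T) = 2 - 1/(T - 5) = 2 - 1/(-5 + T))
D(g)*(-125) - 66 = ((-11 + 2*(-24/5 - 8*I*sqrt(5)/5))/(-5 + (-24/5 - 8*I*sqrt(5)/5)))*(-125) - 66 = ((-11 + (-48/5 - 16*I*sqrt(5)/5))/(-49/5 - 8*I*sqrt(5)/5))*(-125) - 66 = ((-103/5 - 16*I*sqrt(5)/5)/(-49/5 - 8*I*sqrt(5)/5))*(-125) - 66 = -125*(-103/5 - 16*I*sqrt(5)/5)/(-49/5 - 8*I*sqrt(5)/5) - 66 = -66 - 125*(-103/5 - 16*I*sqrt(5)/5)/(-49/5 - 8*I*sqrt(5)/5)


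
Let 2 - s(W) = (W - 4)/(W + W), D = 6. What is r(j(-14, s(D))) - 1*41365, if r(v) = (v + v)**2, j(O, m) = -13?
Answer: -40689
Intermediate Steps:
s(W) = 2 - (-4 + W)/(2*W) (s(W) = 2 - (W - 4)/(W + W) = 2 - (-4 + W)/(2*W))
r(v) = 4*v**2 (r(v) = (2*v)**2 = 4*v**2)
r(j(-14, s(D))) - 1*41365 = 4*(-13)**2 - 1*41365 = 4*169 - 41365 = 676 - 41365 = -40689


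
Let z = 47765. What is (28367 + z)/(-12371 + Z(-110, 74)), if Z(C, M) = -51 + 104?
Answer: -38066/6159 ≈ -6.1805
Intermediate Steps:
Z(C, M) = 53
(28367 + z)/(-12371 + Z(-110, 74)) = (28367 + 47765)/(-12371 + 53) = 76132/(-12318) = 76132*(-1/12318) = -38066/6159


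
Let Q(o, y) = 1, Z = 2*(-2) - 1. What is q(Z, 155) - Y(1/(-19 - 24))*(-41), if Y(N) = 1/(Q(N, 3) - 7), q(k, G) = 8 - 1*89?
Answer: -527/6 ≈ -87.833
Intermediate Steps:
Z = -5 (Z = -4 - 1 = -5)
q(k, G) = -81 (q(k, G) = 8 - 89 = -81)
Y(N) = -1/6 (Y(N) = 1/(1 - 7) = 1/(-6) = -1/6)
q(Z, 155) - Y(1/(-19 - 24))*(-41) = -81 - (-1)*(-41)/6 = -81 - 1*41/6 = -81 - 41/6 = -527/6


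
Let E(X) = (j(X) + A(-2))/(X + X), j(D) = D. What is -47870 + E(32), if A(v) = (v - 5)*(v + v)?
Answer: -765905/16 ≈ -47869.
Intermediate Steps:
A(v) = 2*v*(-5 + v) (A(v) = (-5 + v)*(2*v) = 2*v*(-5 + v))
E(X) = (28 + X)/(2*X) (E(X) = (X + 2*(-2)*(-5 - 2))/(X + X) = (X + 2*(-2)*(-7))/((2*X)) = (X + 28)*(1/(2*X)) = (28 + X)*(1/(2*X)) = (28 + X)/(2*X))
-47870 + E(32) = -47870 + (½)*(28 + 32)/32 = -47870 + (½)*(1/32)*60 = -47870 + 15/16 = -765905/16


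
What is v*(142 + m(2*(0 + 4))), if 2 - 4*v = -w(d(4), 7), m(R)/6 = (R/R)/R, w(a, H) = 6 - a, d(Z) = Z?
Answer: 571/4 ≈ 142.75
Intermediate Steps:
m(R) = 6/R (m(R) = 6*((R/R)/R) = 6*(1/R) = 6/R)
v = 1 (v = 1/2 - (-1)*(6 - 1*4)/4 = 1/2 - (-1)*(6 - 4)/4 = 1/2 - (-1)*2/4 = 1/2 - 1/4*(-2) = 1/2 + 1/2 = 1)
v*(142 + m(2*(0 + 4))) = 1*(142 + 6/((2*(0 + 4)))) = 1*(142 + 6/((2*4))) = 1*(142 + 6/8) = 1*(142 + 6*(1/8)) = 1*(142 + 3/4) = 1*(571/4) = 571/4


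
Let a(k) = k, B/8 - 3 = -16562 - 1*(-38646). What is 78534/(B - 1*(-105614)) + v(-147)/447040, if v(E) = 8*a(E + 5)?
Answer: 43483919/157754828 ≈ 0.27564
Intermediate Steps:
B = 176696 (B = 24 + 8*(-16562 - 1*(-38646)) = 24 + 8*(-16562 + 38646) = 24 + 8*22084 = 24 + 176672 = 176696)
v(E) = 40 + 8*E (v(E) = 8*(E + 5) = 8*(5 + E) = 40 + 8*E)
78534/(B - 1*(-105614)) + v(-147)/447040 = 78534/(176696 - 1*(-105614)) + (40 + 8*(-147))/447040 = 78534/(176696 + 105614) + (40 - 1176)*(1/447040) = 78534/282310 - 1136*1/447040 = 78534*(1/282310) - 71/27940 = 39267/141155 - 71/27940 = 43483919/157754828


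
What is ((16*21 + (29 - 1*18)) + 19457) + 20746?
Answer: 40550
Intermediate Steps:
((16*21 + (29 - 1*18)) + 19457) + 20746 = ((336 + (29 - 18)) + 19457) + 20746 = ((336 + 11) + 19457) + 20746 = (347 + 19457) + 20746 = 19804 + 20746 = 40550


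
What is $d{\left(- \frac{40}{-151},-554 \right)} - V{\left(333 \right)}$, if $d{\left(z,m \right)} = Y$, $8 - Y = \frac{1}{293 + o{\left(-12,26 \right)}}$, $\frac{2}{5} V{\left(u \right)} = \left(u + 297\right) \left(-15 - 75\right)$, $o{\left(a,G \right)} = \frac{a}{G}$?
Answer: $\frac{539105661}{3803} \approx 1.4176 \cdot 10^{5}$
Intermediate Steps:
$V{\left(u \right)} = -66825 - 225 u$ ($V{\left(u \right)} = \frac{5 \left(u + 297\right) \left(-15 - 75\right)}{2} = \frac{5 \left(297 + u\right) \left(-90\right)}{2} = \frac{5 \left(-26730 - 90 u\right)}{2} = -66825 - 225 u$)
$Y = \frac{30411}{3803}$ ($Y = 8 - \frac{1}{293 - \frac{12}{26}} = 8 - \frac{1}{293 - \frac{6}{13}} = 8 - \frac{1}{\frac{3803}{13}} = 8 - \frac{13}{3803} = \frac{30411}{3803} \approx 7.9966$)
$d{\left(z,m \right)} = \frac{30411}{3803}$
$d{\left(- \frac{40}{-151},-554 \right)} - V{\left(333 \right)} = \frac{30411}{3803} - \left(-66825 - 74925\right) = \frac{30411}{3803} - -141750 = \frac{30411}{3803} + 141750 = \frac{539105661}{3803}$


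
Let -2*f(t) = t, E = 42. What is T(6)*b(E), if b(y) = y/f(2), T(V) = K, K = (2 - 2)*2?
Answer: 0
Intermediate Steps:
K = 0 (K = 0*2 = 0)
T(V) = 0
f(t) = -t/2
b(y) = -y (b(y) = y/((-½*2)) = y/(-1) = y*(-1) = -y)
T(6)*b(E) = 0*(-1*42) = 0*(-42) = 0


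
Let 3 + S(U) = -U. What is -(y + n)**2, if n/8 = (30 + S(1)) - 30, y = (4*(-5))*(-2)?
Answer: -64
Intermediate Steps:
S(U) = -3 - U
y = 40 (y = -20*(-2) = 40)
n = -32 (n = 8*((30 + (-3 - 1*1)) - 30) = 8*((30 + (-3 - 1)) - 30) = 8*((30 - 4) - 30) = 8*(26 - 30) = 8*(-4) = -32)
-(y + n)**2 = -(40 - 32)**2 = -1*8**2 = -1*64 = -64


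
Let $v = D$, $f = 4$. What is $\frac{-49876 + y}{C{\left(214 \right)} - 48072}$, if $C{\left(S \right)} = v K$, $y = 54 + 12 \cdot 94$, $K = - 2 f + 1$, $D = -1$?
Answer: $\frac{48694}{48065} \approx 1.0131$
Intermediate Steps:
$K = -7$ ($K = \left(-2\right) 4 + 1 = -8 + 1 = -7$)
$v = -1$
$y = 1182$ ($y = 54 + 1128 = 1182$)
$C{\left(S \right)} = 7$ ($C{\left(S \right)} = \left(-1\right) \left(-7\right) = 7$)
$\frac{-49876 + y}{C{\left(214 \right)} - 48072} = \frac{-49876 + 1182}{7 - 48072} = - \frac{48694}{-48065} = \left(-48694\right) \left(- \frac{1}{48065}\right) = \frac{48694}{48065}$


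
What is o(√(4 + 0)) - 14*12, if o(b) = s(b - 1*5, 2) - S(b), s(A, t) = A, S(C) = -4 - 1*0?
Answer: -167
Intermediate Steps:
S(C) = -4 (S(C) = -4 + 0 = -4)
o(b) = -1 + b (o(b) = (b - 1*5) - 1*(-4) = (b - 5) + 4 = (-5 + b) + 4 = -1 + b)
o(√(4 + 0)) - 14*12 = (-1 + √(4 + 0)) - 14*12 = (-1 + √4) - 168 = (-1 + 2) - 168 = 1 - 168 = -167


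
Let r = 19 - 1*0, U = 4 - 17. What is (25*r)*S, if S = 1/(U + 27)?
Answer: 475/14 ≈ 33.929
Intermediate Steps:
U = -13
S = 1/14 (S = 1/(-13 + 27) = 1/14 ≈ 0.071429)
r = 19 (r = 19 + 0 = 19)
(25*r)*S = (25*19)*(1/14) = 475*(1/14) = 475/14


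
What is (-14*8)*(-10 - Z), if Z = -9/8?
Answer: 994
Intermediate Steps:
Z = -9/8 (Z = -9*⅛ = -9/8 ≈ -1.1250)
(-14*8)*(-10 - Z) = (-14*8)*(-10 - 1*(-9/8)) = -112*(-10 + 9/8) = -112*(-71/8) = 994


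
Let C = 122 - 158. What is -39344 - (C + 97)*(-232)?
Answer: -25192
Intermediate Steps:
C = -36
-39344 - (C + 97)*(-232) = -39344 - (-36 + 97)*(-232) = -39344 - 61*(-232) = -39344 - 1*(-14152) = -39344 + 14152 = -25192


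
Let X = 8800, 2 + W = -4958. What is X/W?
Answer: -55/31 ≈ -1.7742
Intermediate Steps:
W = -4960 (W = -2 - 4958 = -4960)
X/W = 8800/(-4960) = 8800*(-1/4960) = -55/31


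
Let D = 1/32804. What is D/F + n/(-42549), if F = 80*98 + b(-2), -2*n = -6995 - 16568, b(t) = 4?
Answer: -3031551634595/10948477894224 ≈ -0.27689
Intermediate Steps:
D = 1/32804 ≈ 3.0484e-5
n = 23563/2 (n = -(-6995 - 16568)/2 = -½*(-23563) = 23563/2 ≈ 11782.)
F = 7844 (F = 80*98 + 4 = 7840 + 4 = 7844)
D/F + n/(-42549) = (1/32804)/7844 + (23563/2)/(-42549) = (1/32804)*(1/7844) + (23563/2)*(-1/42549) = 1/257314576 - 23563/85098 = -3031551634595/10948477894224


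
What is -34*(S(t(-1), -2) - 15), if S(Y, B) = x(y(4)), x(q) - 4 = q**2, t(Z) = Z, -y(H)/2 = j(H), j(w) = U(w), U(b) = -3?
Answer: -850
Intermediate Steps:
j(w) = -3
y(H) = 6 (y(H) = -2*(-3) = 6)
x(q) = 4 + q**2
S(Y, B) = 40 (S(Y, B) = 4 + 6**2 = 4 + 36 = 40)
-34*(S(t(-1), -2) - 15) = -34*(40 - 15) = -34*25 = -850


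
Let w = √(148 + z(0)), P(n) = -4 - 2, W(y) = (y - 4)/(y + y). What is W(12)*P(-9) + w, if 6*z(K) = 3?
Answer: -2 + 3*√66/2 ≈ 10.186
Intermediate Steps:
W(y) = (-4 + y)/(2*y) (W(y) = (-4 + y)/((2*y)) = (-4 + y)*(1/(2*y)) = (-4 + y)/(2*y))
z(K) = ½ (z(K) = (⅙)*3 = ½)
P(n) = -6
w = 3*√66/2 (w = √(148 + ½) = √(297/2) = 3*√66/2 ≈ 12.186)
W(12)*P(-9) + w = ((½)*(-4 + 12)/12)*(-6) + 3*√66/2 = ((½)*(1/12)*8)*(-6) + 3*√66/2 = (⅓)*(-6) + 3*√66/2 = -2 + 3*√66/2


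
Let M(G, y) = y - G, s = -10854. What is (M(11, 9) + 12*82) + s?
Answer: -9872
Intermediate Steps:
(M(11, 9) + 12*82) + s = ((9 - 1*11) + 12*82) - 10854 = ((9 - 11) + 984) - 10854 = (-2 + 984) - 10854 = 982 - 10854 = -9872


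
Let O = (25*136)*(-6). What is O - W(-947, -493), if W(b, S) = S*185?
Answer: 70805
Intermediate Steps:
W(b, S) = 185*S
O = -20400 (O = 3400*(-6) = -20400)
O - W(-947, -493) = -20400 - 185*(-493) = -20400 - 1*(-91205) = -20400 + 91205 = 70805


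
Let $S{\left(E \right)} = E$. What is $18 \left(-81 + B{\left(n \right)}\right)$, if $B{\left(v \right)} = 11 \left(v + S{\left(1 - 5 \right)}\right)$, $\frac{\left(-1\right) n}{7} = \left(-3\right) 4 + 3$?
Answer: $10224$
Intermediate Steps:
$n = 63$ ($n = - 7 \left(\left(-3\right) 4 + 3\right) = - 7 \left(-12 + 3\right) = \left(-7\right) \left(-9\right) = 63$)
$B{\left(v \right)} = -44 + 11 v$ ($B{\left(v \right)} = 11 \left(v + \left(1 - 5\right)\right) = 11 \left(v - 4\right) = 11 \left(-4 + v\right) = -44 + 11 v$)
$18 \left(-81 + B{\left(n \right)}\right) = 18 \left(-81 + \left(-44 + 11 \cdot 63\right)\right) = 18 \left(-81 + \left(-44 + 693\right)\right) = 18 \left(-81 + 649\right) = 18 \cdot 568 = 10224$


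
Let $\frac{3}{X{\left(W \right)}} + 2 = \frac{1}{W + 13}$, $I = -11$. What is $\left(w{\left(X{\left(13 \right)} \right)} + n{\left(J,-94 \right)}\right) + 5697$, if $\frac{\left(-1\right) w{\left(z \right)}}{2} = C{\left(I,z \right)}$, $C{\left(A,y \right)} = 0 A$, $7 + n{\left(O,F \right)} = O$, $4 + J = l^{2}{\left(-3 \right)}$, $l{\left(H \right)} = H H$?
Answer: $5767$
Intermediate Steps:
$l{\left(H \right)} = H^{2}$
$J = 77$ ($J = -4 + \left(\left(-3\right)^{2}\right)^{2} = -4 + 9^{2} = -4 + 81 = 77$)
$n{\left(O,F \right)} = -7 + O$
$X{\left(W \right)} = \frac{3}{-2 + \frac{1}{13 + W}}$ ($X{\left(W \right)} = \frac{3}{-2 + \frac{1}{W + 13}} = \frac{3}{-2 + \frac{1}{13 + W}}$)
$C{\left(A,y \right)} = 0$
$w{\left(z \right)} = 0$ ($w{\left(z \right)} = \left(-2\right) 0 = 0$)
$\left(w{\left(X{\left(13 \right)} \right)} + n{\left(J,-94 \right)}\right) + 5697 = \left(0 + \left(-7 + 77\right)\right) + 5697 = \left(0 + 70\right) + 5697 = 70 + 5697 = 5767$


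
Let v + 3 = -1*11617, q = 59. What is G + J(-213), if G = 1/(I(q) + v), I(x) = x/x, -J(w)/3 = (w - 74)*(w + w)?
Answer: -4261686535/11619 ≈ -3.6679e+5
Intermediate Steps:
v = -11620 (v = -3 - 1*11617 = -3 - 11617 = -11620)
J(w) = -6*w*(-74 + w) (J(w) = -3*(w - 74)*(w + w) = -3*(-74 + w)*2*w = -6*w*(-74 + w))
I(x) = 1
G = -1/11619 (G = 1/(1 - 11620) = 1/(-11619) = -1/11619 ≈ -8.6066e-5)
G + J(-213) = -1/11619 + 6*(-213)*(74 - 1*(-213)) = -1/11619 + 6*(-213)*(74 + 213) = -1/11619 + 6*(-213)*287 = -1/11619 - 366786 = -4261686535/11619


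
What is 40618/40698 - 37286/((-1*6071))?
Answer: 882028753/123538779 ≈ 7.1397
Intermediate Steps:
40618/40698 - 37286/((-1*6071)) = 40618*(1/40698) - 37286/(-6071) = 20309/20349 - 37286*(-1/6071) = 20309/20349 + 37286/6071 = 882028753/123538779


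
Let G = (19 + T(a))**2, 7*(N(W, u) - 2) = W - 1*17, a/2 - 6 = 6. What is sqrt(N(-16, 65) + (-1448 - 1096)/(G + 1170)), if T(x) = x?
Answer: I*sqrt(1588546477)/21133 ≈ 1.886*I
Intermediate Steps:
a = 24 (a = 12 + 2*6 = 12 + 12 = 24)
N(W, u) = -3/7 + W/7 (N(W, u) = 2 + (W - 1*17)/7 = 2 + (W - 17)/7 = 2 + (-17 + W)/7 = 2 + (-17/7 + W/7) = -3/7 + W/7)
G = 1849 (G = (19 + 24)**2 = 43**2 = 1849)
sqrt(N(-16, 65) + (-1448 - 1096)/(G + 1170)) = sqrt((-3/7 + (1/7)*(-16)) + (-1448 - 1096)/(1849 + 1170)) = sqrt((-3/7 - 16/7) - 2544/3019) = sqrt(-19/7 - 2544*1/3019) = sqrt(-19/7 - 2544/3019) = sqrt(-75169/21133) = I*sqrt(1588546477)/21133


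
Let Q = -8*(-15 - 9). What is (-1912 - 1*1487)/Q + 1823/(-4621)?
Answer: -5352265/295744 ≈ -18.098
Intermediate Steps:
Q = 192 (Q = -8*(-24) = 192)
(-1912 - 1*1487)/Q + 1823/(-4621) = (-1912 - 1*1487)/192 + 1823/(-4621) = (-1912 - 1487)*(1/192) + 1823*(-1/4621) = -3399*1/192 - 1823/4621 = -1133/64 - 1823/4621 = -5352265/295744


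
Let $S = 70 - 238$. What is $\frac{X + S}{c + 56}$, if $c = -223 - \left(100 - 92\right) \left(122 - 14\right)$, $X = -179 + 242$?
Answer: $\frac{105}{1031} \approx 0.10184$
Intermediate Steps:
$X = 63$
$S = -168$ ($S = 70 - 238 = -168$)
$c = -1087$ ($c = -223 - 8 \cdot 108 = -223 - 864 = -1087$)
$\frac{X + S}{c + 56} = \frac{63 - 168}{-1087 + 56} = - \frac{105}{-1031} = \left(-105\right) \left(- \frac{1}{1031}\right) = \frac{105}{1031}$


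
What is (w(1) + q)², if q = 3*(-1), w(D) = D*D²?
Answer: 4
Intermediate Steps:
w(D) = D³
q = -3
(w(1) + q)² = (1³ - 3)² = (1 - 3)² = (-2)² = 4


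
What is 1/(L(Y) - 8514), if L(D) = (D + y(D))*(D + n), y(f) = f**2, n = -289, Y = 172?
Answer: -1/3489966 ≈ -2.8654e-7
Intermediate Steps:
L(D) = (-289 + D)*(D + D**2) (L(D) = (D + D**2)*(D - 289) = (D + D**2)*(-289 + D) = (-289 + D)*(D + D**2))
1/(L(Y) - 8514) = 1/(172*(-289 + 172**2 - 288*172) - 8514) = 1/(172*(-289 + 29584 - 49536) - 8514) = 1/(172*(-20241) - 8514) = 1/(-3481452 - 8514) = 1/(-3489966) = -1/3489966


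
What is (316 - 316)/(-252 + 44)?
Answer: 0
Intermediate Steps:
(316 - 316)/(-252 + 44) = 0/(-208) = 0*(-1/208) = 0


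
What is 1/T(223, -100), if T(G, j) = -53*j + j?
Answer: 1/5200 ≈ 0.00019231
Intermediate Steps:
T(G, j) = -52*j
1/T(223, -100) = 1/(-52*(-100)) = 1/5200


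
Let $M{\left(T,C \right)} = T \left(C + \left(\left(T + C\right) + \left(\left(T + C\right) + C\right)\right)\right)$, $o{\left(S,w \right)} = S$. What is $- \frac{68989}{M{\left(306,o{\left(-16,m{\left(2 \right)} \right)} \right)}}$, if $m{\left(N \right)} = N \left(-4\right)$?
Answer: $- \frac{68989}{167688} \approx -0.41141$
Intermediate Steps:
$m{\left(N \right)} = - 4 N$
$M{\left(T,C \right)} = T \left(2 T + 4 C\right)$ ($M{\left(T,C \right)} = T \left(C + \left(\left(C + T\right) + \left(\left(C + T\right) + C\right)\right)\right) = T \left(C + \left(\left(C + T\right) + \left(T + 2 C\right)\right)\right) = T \left(C + \left(2 T + 3 C\right)\right) = T \left(2 T + 4 C\right)$)
$- \frac{68989}{M{\left(306,o{\left(-16,m{\left(2 \right)} \right)} \right)}} = - \frac{68989}{2 \cdot 306 \left(306 + 2 \left(-16\right)\right)} = - \frac{68989}{2 \cdot 306 \left(306 - 32\right)} = - \frac{68989}{2 \cdot 306 \cdot 274} = - \frac{68989}{167688}$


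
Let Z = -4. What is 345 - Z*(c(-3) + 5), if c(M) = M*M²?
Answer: 257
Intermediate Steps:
c(M) = M³
345 - Z*(c(-3) + 5) = 345 - (-4)*((-3)³ + 5) = 345 - (-4)*(-27 + 5) = 345 - (-4)*(-22) = 345 - 1*88 = 345 - 88 = 257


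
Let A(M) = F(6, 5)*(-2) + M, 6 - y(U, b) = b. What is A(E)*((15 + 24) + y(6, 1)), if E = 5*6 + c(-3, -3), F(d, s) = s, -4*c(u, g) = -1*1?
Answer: 891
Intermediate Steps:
y(U, b) = 6 - b
c(u, g) = ¼ (c(u, g) = -(-1)/4 = -¼*(-1) = ¼)
E = 121/4 (E = 5*6 + ¼ = 30 + ¼ = 121/4 ≈ 30.250)
A(M) = -10 + M (A(M) = 5*(-2) + M = -10 + M)
A(E)*((15 + 24) + y(6, 1)) = (-10 + 121/4)*((15 + 24) + (6 - 1*1)) = 81*(39 + (6 - 1))/4 = 81*(39 + 5)/4 = (81/4)*44 = 891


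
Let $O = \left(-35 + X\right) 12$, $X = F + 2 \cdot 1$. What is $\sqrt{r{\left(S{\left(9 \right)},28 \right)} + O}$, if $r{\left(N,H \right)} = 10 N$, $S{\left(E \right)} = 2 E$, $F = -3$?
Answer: $6 i \sqrt{7} \approx 15.875 i$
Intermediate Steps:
$X = -1$ ($X = -3 + 2 \cdot 1 = -3 + 2 = -1$)
$O = -432$ ($O = \left(-35 - 1\right) 12 = \left(-36\right) 12 = -432$)
$\sqrt{r{\left(S{\left(9 \right)},28 \right)} + O} = \sqrt{10 \cdot 2 \cdot 9 - 432} = \sqrt{10 \cdot 18 - 432} = \sqrt{180 - 432} = \sqrt{-252} = 6 i \sqrt{7}$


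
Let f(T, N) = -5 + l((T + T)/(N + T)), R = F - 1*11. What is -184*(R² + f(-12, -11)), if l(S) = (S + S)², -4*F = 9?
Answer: -1480505/46 ≈ -32185.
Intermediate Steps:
F = -9/4 (F = -¼*9 = -9/4 ≈ -2.2500)
R = -53/4 (R = -9/4 - 1*11 = -9/4 - 11 = -53/4 ≈ -13.250)
l(S) = 4*S² (l(S) = (2*S)² = 4*S²)
f(T, N) = -5 + 16*T²/(N + T)² (f(T, N) = -5 + 4*((T + T)/(N + T))² = -5 + 4*((2*T)/(N + T))² = -5 + 4*(2*T/(N + T))² = -5 + 4*(4*T²/(N + T)²) = -5 + 16*T²/(N + T)²)
-184*(R² + f(-12, -11)) = -184*((-53/4)² + (-5 + 16*(-12)²/(-11 - 12)²)) = -184*(2809/16 + (-5 + 16*144/(-23)²)) = -184*(2809/16 + (-5 + 16*144*(1/529))) = -184*(2809/16 + (-5 + 2304/529)) = -184*(2809/16 - 341/529) = -184*1480505/8464 = -1480505/46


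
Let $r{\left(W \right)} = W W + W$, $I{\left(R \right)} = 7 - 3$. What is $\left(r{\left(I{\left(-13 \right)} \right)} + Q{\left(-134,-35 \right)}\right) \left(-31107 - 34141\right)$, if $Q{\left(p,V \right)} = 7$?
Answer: $-1761696$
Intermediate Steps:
$I{\left(R \right)} = 4$ ($I{\left(R \right)} = 7 - 3 = 4$)
$r{\left(W \right)} = W + W^{2}$ ($r{\left(W \right)} = W^{2} + W = W + W^{2}$)
$\left(r{\left(I{\left(-13 \right)} \right)} + Q{\left(-134,-35 \right)}\right) \left(-31107 - 34141\right) = \left(4 \left(1 + 4\right) + 7\right) \left(-31107 - 34141\right) = \left(4 \cdot 5 + 7\right) \left(-65248\right) = \left(20 + 7\right) \left(-65248\right) = 27 \left(-65248\right) = -1761696$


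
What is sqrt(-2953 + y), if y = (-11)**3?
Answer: 6*I*sqrt(119) ≈ 65.452*I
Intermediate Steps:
y = -1331
sqrt(-2953 + y) = sqrt(-2953 - 1331) = sqrt(-4284) = 6*I*sqrt(119)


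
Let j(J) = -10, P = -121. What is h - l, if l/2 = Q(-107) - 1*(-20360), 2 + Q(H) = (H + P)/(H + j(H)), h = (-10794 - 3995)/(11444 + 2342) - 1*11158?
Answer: -27892935839/537654 ≈ -51879.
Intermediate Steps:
h = -153838977/13786 (h = -14789/13786 - 11158 = -153838977/13786 ≈ -11159.)
Q(H) = -2 + (-121 + H)/(-10 + H) (Q(H) = -2 + (H - 121)/(H - 10) = -2 + (-121 + H)/(-10 + H))
l = 1588076/39 (l = 2*((-101 - 1*(-107))/(-10 - 107) - 1*(-20360)) = 2*((-101 + 107)/(-117) + 20360) = 2*(-1/117*6 + 20360) = 2*(-2/39 + 20360) = 2*(794038/39) = 1588076/39 ≈ 40720.)
h - l = -153838977/13786 - 1*1588076/39 = -153838977/13786 - 1588076/39 = -27892935839/537654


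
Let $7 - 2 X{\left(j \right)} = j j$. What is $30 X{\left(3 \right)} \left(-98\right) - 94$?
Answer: $2846$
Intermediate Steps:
$X{\left(j \right)} = \frac{7}{2} - \frac{j^{2}}{2}$ ($X{\left(j \right)} = \frac{7}{2} - \frac{j j}{2} = \frac{7}{2} - \frac{j^{2}}{2}$)
$30 X{\left(3 \right)} \left(-98\right) - 94 = 30 \left(\frac{7}{2} - \frac{3^{2}}{2}\right) \left(-98\right) - 94 = 30 \left(\frac{7}{2} - \frac{9}{2}\right) \left(-98\right) - 94 = 30 \left(-1\right) \left(-98\right) - 94 = \left(-30\right) \left(-98\right) - 94 = 2940 - 94 = 2846$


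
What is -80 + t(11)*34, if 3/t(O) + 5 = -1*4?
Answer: -274/3 ≈ -91.333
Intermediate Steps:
t(O) = -1/3 (t(O) = 3/(-5 - 1*4) = 3/(-5 - 4) = 3/(-9) = 3*(-1/9) = -1/3)
-80 + t(11)*34 = -80 - 1/3*34 = -80 - 34/3 = -274/3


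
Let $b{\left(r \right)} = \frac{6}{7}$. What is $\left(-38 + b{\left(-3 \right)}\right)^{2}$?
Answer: $\frac{67600}{49} \approx 1379.6$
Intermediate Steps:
$b{\left(r \right)} = \frac{6}{7}$ ($b{\left(r \right)} = 6 \cdot \frac{1}{7} = \frac{6}{7}$)
$\left(-38 + b{\left(-3 \right)}\right)^{2} = \left(-38 + \frac{6}{7}\right)^{2} = \left(- \frac{260}{7}\right)^{2} = \frac{67600}{49}$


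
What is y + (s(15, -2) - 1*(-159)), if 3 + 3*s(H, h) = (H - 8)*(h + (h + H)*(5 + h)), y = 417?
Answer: 1984/3 ≈ 661.33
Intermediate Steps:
s(H, h) = -1 + (-8 + H)*(h + (5 + h)*(H + h))/3 (s(H, h) = -1 + ((H - 8)*(h + (h + H)*(5 + h)))/3 = -1 + ((-8 + H)*(h + (H + h)*(5 + h)))/3 = -1 + ((-8 + H)*(h + (5 + h)*(H + h)))/3 = -1 + (-8 + H)*(h + (5 + h)*(H + h))/3)
y + (s(15, -2) - 1*(-159)) = 417 + ((-1 - 16*(-2) - 40/3*15 - 8/3*(-2)² + (5/3)*15² - ⅔*15*(-2) + (⅓)*15*(-2)² + (⅓)*(-2)*15²) - 1*(-159)) = 417 + ((-1 + 32 - 200 - 8/3*4 + (5/3)*225 + 20 + (⅓)*15*4 + (⅓)*(-2)*225) + 159) = 417 + ((-1 + 32 - 200 - 32/3 + 375 + 20 + 20 - 150) + 159) = 417 + (256/3 + 159) = 417 + 733/3 = 1984/3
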